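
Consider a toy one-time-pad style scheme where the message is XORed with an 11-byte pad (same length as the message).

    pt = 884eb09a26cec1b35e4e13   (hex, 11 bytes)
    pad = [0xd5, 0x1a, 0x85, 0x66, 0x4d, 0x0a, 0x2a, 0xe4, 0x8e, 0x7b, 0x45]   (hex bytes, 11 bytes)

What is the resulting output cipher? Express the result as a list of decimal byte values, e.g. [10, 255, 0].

[93, 84, 53, 252, 107, 196, 235, 87, 208, 53, 86]

XOR is its own inverse, so applying the key byte-wise gives the result directly.
88 ^ d5 = 5d
4e ^ 1a = 54
b0 ^ 85 = 35
9a ^ 66 = fc
26 ^ 4d = 6b
ce ^ 0a = c4
c1 ^ 2a = eb
b3 ^ e4 = 57
5e ^ 8e = d0
4e ^ 7b = 35
13 ^ 45 = 56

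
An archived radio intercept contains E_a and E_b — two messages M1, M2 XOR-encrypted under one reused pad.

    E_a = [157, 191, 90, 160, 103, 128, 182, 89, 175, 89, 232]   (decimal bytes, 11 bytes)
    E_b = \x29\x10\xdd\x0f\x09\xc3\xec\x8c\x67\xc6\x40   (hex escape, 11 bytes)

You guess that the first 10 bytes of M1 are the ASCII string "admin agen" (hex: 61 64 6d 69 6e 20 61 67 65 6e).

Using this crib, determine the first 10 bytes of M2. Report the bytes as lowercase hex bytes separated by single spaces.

d5 cb ea c6 00 63 3b b2 ad f1

First, E_a ⊕ E_b = (M1 ⊕ K) ⊕ (M2 ⊕ K) = M1 ⊕ M2, so the key drops out. Then M2 = (M1 ⊕ M2) ⊕ M1 over the first 10 bytes.
byte 0: (9d xor 29) xor 61 = b4 xor 61 = d5
byte 1: (bf xor 10) xor 64 = af xor 64 = cb
byte 2: (5a xor dd) xor 6d = 87 xor 6d = ea
byte 3: (a0 xor 0f) xor 69 = af xor 69 = c6
byte 4: (67 xor 09) xor 6e = 6e xor 6e = 00
byte 5: (80 xor c3) xor 20 = 43 xor 20 = 63
byte 6: (b6 xor ec) xor 61 = 5a xor 61 = 3b
byte 7: (59 xor 8c) xor 67 = d5 xor 67 = b2
byte 8: (af xor 67) xor 65 = c8 xor 65 = ad
byte 9: (59 xor c6) xor 6e = 9f xor 6e = f1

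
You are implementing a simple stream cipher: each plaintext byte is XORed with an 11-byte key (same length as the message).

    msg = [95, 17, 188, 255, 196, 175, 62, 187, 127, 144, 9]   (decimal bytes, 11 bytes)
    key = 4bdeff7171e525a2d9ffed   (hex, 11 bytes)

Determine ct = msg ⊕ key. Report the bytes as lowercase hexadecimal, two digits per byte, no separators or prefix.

14cf438eb54a1b19a66fe4

5f ⊕ 4b = 14
11 ⊕ de = cf
bc ⊕ ff = 43
ff ⊕ 71 = 8e
c4 ⊕ 71 = b5
af ⊕ e5 = 4a
3e ⊕ 25 = 1b
bb ⊕ a2 = 19
7f ⊕ d9 = a6
90 ⊕ ff = 6f
09 ⊕ ed = e4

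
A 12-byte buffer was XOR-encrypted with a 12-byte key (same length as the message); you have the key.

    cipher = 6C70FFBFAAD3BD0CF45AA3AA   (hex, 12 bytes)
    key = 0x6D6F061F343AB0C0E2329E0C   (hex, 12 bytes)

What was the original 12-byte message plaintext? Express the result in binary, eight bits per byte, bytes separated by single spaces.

XOR is its own inverse, so applying the key byte-wise gives the result directly.
6c XOR 6d = 01
70 XOR 6f = 1f
ff XOR 06 = f9
bf XOR 1f = a0
aa XOR 34 = 9e
d3 XOR 3a = e9
bd XOR b0 = 0d
0c XOR c0 = cc
f4 XOR e2 = 16
5a XOR 32 = 68
a3 XOR 9e = 3d
aa XOR 0c = a6

00000001 00011111 11111001 10100000 10011110 11101001 00001101 11001100 00010110 01101000 00111101 10100110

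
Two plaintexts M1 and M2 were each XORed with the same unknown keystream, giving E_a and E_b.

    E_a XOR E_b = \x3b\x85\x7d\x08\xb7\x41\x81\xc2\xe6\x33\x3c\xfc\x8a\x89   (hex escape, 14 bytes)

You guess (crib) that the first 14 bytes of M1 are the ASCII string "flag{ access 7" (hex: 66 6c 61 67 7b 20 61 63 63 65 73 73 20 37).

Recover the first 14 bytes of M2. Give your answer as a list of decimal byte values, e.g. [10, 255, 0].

Since E_a ⊕ E_b = M1 ⊕ M2, XORing with the guessed M1 bytes yields the corresponding M2 bytes: M2 = (E_a ⊕ E_b) ⊕ M1.
00111011 ^ 01100110 = 01011101
10000101 ^ 01101100 = 11101001
01111101 ^ 01100001 = 00011100
00001000 ^ 01100111 = 01101111
10110111 ^ 01111011 = 11001100
01000001 ^ 00100000 = 01100001
10000001 ^ 01100001 = 11100000
11000010 ^ 01100011 = 10100001
11100110 ^ 01100011 = 10000101
00110011 ^ 01100101 = 01010110
00111100 ^ 01110011 = 01001111
11111100 ^ 01110011 = 10001111
10001010 ^ 00100000 = 10101010
10001001 ^ 00110111 = 10111110

[93, 233, 28, 111, 204, 97, 224, 161, 133, 86, 79, 143, 170, 190]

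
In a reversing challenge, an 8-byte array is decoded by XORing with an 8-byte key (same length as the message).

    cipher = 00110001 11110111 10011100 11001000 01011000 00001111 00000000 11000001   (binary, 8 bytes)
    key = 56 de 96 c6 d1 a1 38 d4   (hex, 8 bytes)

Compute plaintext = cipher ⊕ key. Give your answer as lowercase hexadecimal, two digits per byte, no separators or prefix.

67290a0e89ae3815

XOR is its own inverse, so applying the key byte-wise gives the result directly.
31 xor 56 = 67
f7 xor de = 29
9c xor 96 = 0a
c8 xor c6 = 0e
58 xor d1 = 89
0f xor a1 = ae
00 xor 38 = 38
c1 xor d4 = 15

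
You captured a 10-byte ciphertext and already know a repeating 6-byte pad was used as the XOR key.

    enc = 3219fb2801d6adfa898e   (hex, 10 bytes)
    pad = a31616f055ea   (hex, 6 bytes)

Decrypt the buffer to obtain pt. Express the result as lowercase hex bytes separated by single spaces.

The 6-byte key repeats, so the effective keystream is a3 16 16 f0 55 ea a3 16 16 f0.
byte 0: 32 xor a3 = 91
byte 1: 19 xor 16 = 0f
byte 2: fb xor 16 = ed
byte 3: 28 xor f0 = d8
byte 4: 01 xor 55 = 54
byte 5: d6 xor ea = 3c
byte 6: ad xor a3 = 0e
byte 7: fa xor 16 = ec
byte 8: 89 xor 16 = 9f
byte 9: 8e xor f0 = 7e

91 0f ed d8 54 3c 0e ec 9f 7e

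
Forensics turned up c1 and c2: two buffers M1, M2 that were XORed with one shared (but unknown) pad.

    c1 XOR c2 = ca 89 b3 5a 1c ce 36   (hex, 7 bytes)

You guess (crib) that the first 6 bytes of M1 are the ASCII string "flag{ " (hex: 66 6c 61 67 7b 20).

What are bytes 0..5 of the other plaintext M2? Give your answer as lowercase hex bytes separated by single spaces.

Since c1 ⊕ c2 = M1 ⊕ M2, XORing with the guessed M1 bytes yields the corresponding M2 bytes: M2 = (c1 ⊕ c2) ⊕ M1.
ca XOR 66 = ac
89 XOR 6c = e5
b3 XOR 61 = d2
5a XOR 67 = 3d
1c XOR 7b = 67
ce XOR 20 = ee

ac e5 d2 3d 67 ee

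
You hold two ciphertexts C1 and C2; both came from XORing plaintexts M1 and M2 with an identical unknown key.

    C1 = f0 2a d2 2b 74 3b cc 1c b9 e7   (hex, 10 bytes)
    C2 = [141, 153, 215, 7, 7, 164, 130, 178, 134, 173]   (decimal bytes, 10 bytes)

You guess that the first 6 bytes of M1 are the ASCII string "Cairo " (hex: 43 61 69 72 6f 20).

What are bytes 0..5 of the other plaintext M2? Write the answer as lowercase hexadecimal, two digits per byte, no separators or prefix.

3ed26c5e1cbf

First, C1 ⊕ C2 = (M1 ⊕ K) ⊕ (M2 ⊕ K) = M1 ⊕ M2, so the key drops out. Then M2 = (M1 ⊕ M2) ⊕ M1 over the first 6 bytes.
byte 0: (f0 XOR 8d) XOR 43 = 7d XOR 43 = 3e
byte 1: (2a XOR 99) XOR 61 = b3 XOR 61 = d2
byte 2: (d2 XOR d7) XOR 69 = 05 XOR 69 = 6c
byte 3: (2b XOR 07) XOR 72 = 2c XOR 72 = 5e
byte 4: (74 XOR 07) XOR 6f = 73 XOR 6f = 1c
byte 5: (3b XOR a4) XOR 20 = 9f XOR 20 = bf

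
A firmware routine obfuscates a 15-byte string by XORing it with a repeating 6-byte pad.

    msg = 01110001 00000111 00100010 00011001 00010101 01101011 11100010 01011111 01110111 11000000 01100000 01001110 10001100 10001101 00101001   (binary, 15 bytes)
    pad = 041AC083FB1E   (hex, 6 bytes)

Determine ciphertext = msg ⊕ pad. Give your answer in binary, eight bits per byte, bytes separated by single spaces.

01110101 00011101 11100010 10011010 11101110 01110101 11100110 01000101 10110111 01000011 10011011 01010000 10001000 10010111 11101001

The 6-byte key repeats, so the effective keystream is 04 1a c0 83 fb 1e 04 1a c0 83 fb 1e 04 1a c0.
byte 0: 71 xor 04 = 75
byte 1: 07 xor 1a = 1d
byte 2: 22 xor c0 = e2
byte 3: 19 xor 83 = 9a
byte 4: 15 xor fb = ee
byte 5: 6b xor 1e = 75
byte 6: e2 xor 04 = e6
byte 7: 5f xor 1a = 45
byte 8: 77 xor c0 = b7
byte 9: c0 xor 83 = 43
byte 10: 60 xor fb = 9b
byte 11: 4e xor 1e = 50
byte 12: 8c xor 04 = 88
byte 13: 8d xor 1a = 97
byte 14: 29 xor c0 = e9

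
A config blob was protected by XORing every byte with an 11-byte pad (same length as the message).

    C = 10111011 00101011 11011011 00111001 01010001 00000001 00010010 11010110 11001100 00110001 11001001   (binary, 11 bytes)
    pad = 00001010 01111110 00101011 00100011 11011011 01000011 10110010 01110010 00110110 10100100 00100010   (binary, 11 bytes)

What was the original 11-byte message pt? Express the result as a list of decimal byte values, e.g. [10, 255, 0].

byte 0: bb ^ 0a = b1
byte 1: 2b ^ 7e = 55
byte 2: db ^ 2b = f0
byte 3: 39 ^ 23 = 1a
byte 4: 51 ^ db = 8a
byte 5: 01 ^ 43 = 42
byte 6: 12 ^ b2 = a0
byte 7: d6 ^ 72 = a4
byte 8: cc ^ 36 = fa
byte 9: 31 ^ a4 = 95
byte 10: c9 ^ 22 = eb

[177, 85, 240, 26, 138, 66, 160, 164, 250, 149, 235]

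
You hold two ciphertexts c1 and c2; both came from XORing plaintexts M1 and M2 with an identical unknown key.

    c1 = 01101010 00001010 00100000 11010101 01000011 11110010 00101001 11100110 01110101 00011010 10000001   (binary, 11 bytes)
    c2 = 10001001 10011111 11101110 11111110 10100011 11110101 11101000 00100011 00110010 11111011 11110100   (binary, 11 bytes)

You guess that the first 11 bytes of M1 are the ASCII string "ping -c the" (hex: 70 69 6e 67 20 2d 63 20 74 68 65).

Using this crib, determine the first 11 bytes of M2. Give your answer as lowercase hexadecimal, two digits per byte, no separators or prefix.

93fca04cc02aa2e5338910

First, c1 ⊕ c2 = (M1 ⊕ K) ⊕ (M2 ⊕ K) = M1 ⊕ M2, so the key drops out. Then M2 = (M1 ⊕ M2) ⊕ M1 over the first 11 bytes.
byte 0: (6a xor 89) xor 70 = e3 xor 70 = 93
byte 1: (0a xor 9f) xor 69 = 95 xor 69 = fc
byte 2: (20 xor ee) xor 6e = ce xor 6e = a0
byte 3: (d5 xor fe) xor 67 = 2b xor 67 = 4c
byte 4: (43 xor a3) xor 20 = e0 xor 20 = c0
byte 5: (f2 xor f5) xor 2d = 07 xor 2d = 2a
byte 6: (29 xor e8) xor 63 = c1 xor 63 = a2
byte 7: (e6 xor 23) xor 20 = c5 xor 20 = e5
byte 8: (75 xor 32) xor 74 = 47 xor 74 = 33
byte 9: (1a xor fb) xor 68 = e1 xor 68 = 89
byte 10: (81 xor f4) xor 65 = 75 xor 65 = 10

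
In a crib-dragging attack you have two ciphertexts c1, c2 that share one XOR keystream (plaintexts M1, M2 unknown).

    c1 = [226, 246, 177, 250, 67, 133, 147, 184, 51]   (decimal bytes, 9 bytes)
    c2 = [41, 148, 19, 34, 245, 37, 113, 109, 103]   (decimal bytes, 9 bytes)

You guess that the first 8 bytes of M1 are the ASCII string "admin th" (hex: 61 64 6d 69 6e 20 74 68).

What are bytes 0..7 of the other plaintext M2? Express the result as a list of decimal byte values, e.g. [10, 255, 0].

[170, 6, 207, 177, 216, 128, 150, 189]

First, c1 ⊕ c2 = (M1 ⊕ K) ⊕ (M2 ⊕ K) = M1 ⊕ M2, so the key drops out. Then M2 = (M1 ⊕ M2) ⊕ M1 over the first 8 bytes.
byte 0: (e2 ⊕ 29) ⊕ 61 = cb ⊕ 61 = aa
byte 1: (f6 ⊕ 94) ⊕ 64 = 62 ⊕ 64 = 06
byte 2: (b1 ⊕ 13) ⊕ 6d = a2 ⊕ 6d = cf
byte 3: (fa ⊕ 22) ⊕ 69 = d8 ⊕ 69 = b1
byte 4: (43 ⊕ f5) ⊕ 6e = b6 ⊕ 6e = d8
byte 5: (85 ⊕ 25) ⊕ 20 = a0 ⊕ 20 = 80
byte 6: (93 ⊕ 71) ⊕ 74 = e2 ⊕ 74 = 96
byte 7: (b8 ⊕ 6d) ⊕ 68 = d5 ⊕ 68 = bd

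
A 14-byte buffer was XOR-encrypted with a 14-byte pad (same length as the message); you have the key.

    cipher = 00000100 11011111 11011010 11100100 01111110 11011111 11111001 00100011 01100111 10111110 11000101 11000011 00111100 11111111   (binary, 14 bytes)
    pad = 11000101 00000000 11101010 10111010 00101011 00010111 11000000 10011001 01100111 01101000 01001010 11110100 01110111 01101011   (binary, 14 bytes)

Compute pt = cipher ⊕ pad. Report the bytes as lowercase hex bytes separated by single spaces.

XOR is its own inverse, so applying the key byte-wise gives the result directly.
04 ⊕ c5 = c1
df ⊕ 00 = df
da ⊕ ea = 30
e4 ⊕ ba = 5e
7e ⊕ 2b = 55
df ⊕ 17 = c8
f9 ⊕ c0 = 39
23 ⊕ 99 = ba
67 ⊕ 67 = 00
be ⊕ 68 = d6
c5 ⊕ 4a = 8f
c3 ⊕ f4 = 37
3c ⊕ 77 = 4b
ff ⊕ 6b = 94

c1 df 30 5e 55 c8 39 ba 00 d6 8f 37 4b 94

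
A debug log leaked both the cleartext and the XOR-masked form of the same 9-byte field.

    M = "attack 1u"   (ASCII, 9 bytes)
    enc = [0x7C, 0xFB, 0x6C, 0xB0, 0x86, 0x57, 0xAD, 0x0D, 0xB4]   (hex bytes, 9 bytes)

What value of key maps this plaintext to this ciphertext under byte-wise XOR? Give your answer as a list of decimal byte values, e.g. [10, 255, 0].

Since enc = M ⊕ key, XORing both sides with M gives key = M ⊕ enc.
61 ⊕ 7c = 1d
74 ⊕ fb = 8f
74 ⊕ 6c = 18
61 ⊕ b0 = d1
63 ⊕ 86 = e5
6b ⊕ 57 = 3c
20 ⊕ ad = 8d
31 ⊕ 0d = 3c
75 ⊕ b4 = c1

[29, 143, 24, 209, 229, 60, 141, 60, 193]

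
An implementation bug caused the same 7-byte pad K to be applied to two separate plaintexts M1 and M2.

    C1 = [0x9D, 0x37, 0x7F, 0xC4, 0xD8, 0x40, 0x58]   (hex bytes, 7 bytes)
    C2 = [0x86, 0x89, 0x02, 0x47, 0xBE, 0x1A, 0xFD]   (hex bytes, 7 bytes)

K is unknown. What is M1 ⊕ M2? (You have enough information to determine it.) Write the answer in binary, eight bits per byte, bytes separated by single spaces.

C1 ⊕ C2 = (M1 ⊕ K) ⊕ (M2 ⊕ K) = M1 ⊕ M2 — the shared key cancels under XOR.
byte 0: 9d ⊕ 86 = 1b
byte 1: 37 ⊕ 89 = be
byte 2: 7f ⊕ 02 = 7d
byte 3: c4 ⊕ 47 = 83
byte 4: d8 ⊕ be = 66
byte 5: 40 ⊕ 1a = 5a
byte 6: 58 ⊕ fd = a5

00011011 10111110 01111101 10000011 01100110 01011010 10100101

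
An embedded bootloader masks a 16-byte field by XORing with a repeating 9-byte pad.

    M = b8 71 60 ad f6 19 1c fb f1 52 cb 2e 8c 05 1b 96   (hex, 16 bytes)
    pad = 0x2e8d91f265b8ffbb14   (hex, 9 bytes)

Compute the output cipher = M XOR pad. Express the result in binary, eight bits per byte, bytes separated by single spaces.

The 9-byte key repeats, so the effective keystream is 2e 8d 91 f2 65 b8 ff bb 14 2e 8d 91 f2 65 b8 ff.
byte 0: b8 ⊕ 2e = 96
byte 1: 71 ⊕ 8d = fc
byte 2: 60 ⊕ 91 = f1
byte 3: ad ⊕ f2 = 5f
byte 4: f6 ⊕ 65 = 93
byte 5: 19 ⊕ b8 = a1
byte 6: 1c ⊕ ff = e3
byte 7: fb ⊕ bb = 40
byte 8: f1 ⊕ 14 = e5
byte 9: 52 ⊕ 2e = 7c
byte 10: cb ⊕ 8d = 46
byte 11: 2e ⊕ 91 = bf
byte 12: 8c ⊕ f2 = 7e
byte 13: 05 ⊕ 65 = 60
byte 14: 1b ⊕ b8 = a3
byte 15: 96 ⊕ ff = 69

10010110 11111100 11110001 01011111 10010011 10100001 11100011 01000000 11100101 01111100 01000110 10111111 01111110 01100000 10100011 01101001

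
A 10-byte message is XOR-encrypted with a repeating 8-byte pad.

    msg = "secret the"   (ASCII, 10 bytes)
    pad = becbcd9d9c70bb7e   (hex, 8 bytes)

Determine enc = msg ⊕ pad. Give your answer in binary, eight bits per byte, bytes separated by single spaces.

11001101 10101110 10101110 11101111 11111001 00000100 10011011 00001010 11010110 10101110

The 8-byte key repeats, so the effective keystream is be cb cd 9d 9c 70 bb 7e be cb.
byte 0: 73 ^ be = cd
byte 1: 65 ^ cb = ae
byte 2: 63 ^ cd = ae
byte 3: 72 ^ 9d = ef
byte 4: 65 ^ 9c = f9
byte 5: 74 ^ 70 = 04
byte 6: 20 ^ bb = 9b
byte 7: 74 ^ 7e = 0a
byte 8: 68 ^ be = d6
byte 9: 65 ^ cb = ae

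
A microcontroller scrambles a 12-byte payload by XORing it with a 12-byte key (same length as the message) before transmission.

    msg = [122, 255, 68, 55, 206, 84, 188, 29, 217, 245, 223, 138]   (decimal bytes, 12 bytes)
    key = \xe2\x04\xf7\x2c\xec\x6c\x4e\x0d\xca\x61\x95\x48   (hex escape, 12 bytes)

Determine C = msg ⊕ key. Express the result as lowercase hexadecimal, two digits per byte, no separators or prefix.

98fbb31b2238f21013944ac2

XOR is its own inverse, so applying the key byte-wise gives the result directly.
122 ^ 226 = 152
255 ^   4 = 251
 68 ^ 247 = 179
 55 ^  44 =  27
206 ^ 236 =  34
 84 ^ 108 =  56
188 ^  78 = 242
 29 ^  13 =  16
217 ^ 202 =  19
245 ^  97 = 148
223 ^ 149 =  74
138 ^  72 = 194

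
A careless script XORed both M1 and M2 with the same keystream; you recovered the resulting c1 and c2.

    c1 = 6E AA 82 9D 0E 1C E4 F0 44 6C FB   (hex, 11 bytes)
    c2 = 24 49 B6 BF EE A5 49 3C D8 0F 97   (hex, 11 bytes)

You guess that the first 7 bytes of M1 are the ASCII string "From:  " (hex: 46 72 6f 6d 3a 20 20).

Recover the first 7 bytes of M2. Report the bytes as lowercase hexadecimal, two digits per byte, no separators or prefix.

First, c1 ⊕ c2 = (M1 ⊕ K) ⊕ (M2 ⊕ K) = M1 ⊕ M2, so the key drops out. Then M2 = (M1 ⊕ M2) ⊕ M1 over the first 7 bytes.
byte 0: (6e ⊕ 24) ⊕ 46 = 4a ⊕ 46 = 0c
byte 1: (aa ⊕ 49) ⊕ 72 = e3 ⊕ 72 = 91
byte 2: (82 ⊕ b6) ⊕ 6f = 34 ⊕ 6f = 5b
byte 3: (9d ⊕ bf) ⊕ 6d = 22 ⊕ 6d = 4f
byte 4: (0e ⊕ ee) ⊕ 3a = e0 ⊕ 3a = da
byte 5: (1c ⊕ a5) ⊕ 20 = b9 ⊕ 20 = 99
byte 6: (e4 ⊕ 49) ⊕ 20 = ad ⊕ 20 = 8d

0c915b4fda998d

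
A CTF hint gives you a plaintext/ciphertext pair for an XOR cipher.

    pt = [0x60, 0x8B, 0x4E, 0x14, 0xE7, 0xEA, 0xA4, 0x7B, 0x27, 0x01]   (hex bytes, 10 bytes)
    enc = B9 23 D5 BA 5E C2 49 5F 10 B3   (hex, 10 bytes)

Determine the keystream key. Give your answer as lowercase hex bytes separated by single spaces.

Since enc = pt ⊕ key, XORing both sides with pt gives key = pt ⊕ enc.
60 ⊕ b9 = d9
8b ⊕ 23 = a8
4e ⊕ d5 = 9b
14 ⊕ ba = ae
e7 ⊕ 5e = b9
ea ⊕ c2 = 28
a4 ⊕ 49 = ed
7b ⊕ 5f = 24
27 ⊕ 10 = 37
01 ⊕ b3 = b2

d9 a8 9b ae b9 28 ed 24 37 b2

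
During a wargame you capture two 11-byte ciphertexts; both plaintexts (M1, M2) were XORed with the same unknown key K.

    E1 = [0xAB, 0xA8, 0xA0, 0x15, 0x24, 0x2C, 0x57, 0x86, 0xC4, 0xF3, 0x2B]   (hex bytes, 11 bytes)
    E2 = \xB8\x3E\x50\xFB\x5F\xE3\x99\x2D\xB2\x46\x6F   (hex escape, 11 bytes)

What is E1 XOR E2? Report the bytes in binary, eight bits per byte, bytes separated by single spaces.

E1 ⊕ E2 = (M1 ⊕ K) ⊕ (M2 ⊕ K) = M1 ⊕ M2 — the shared key cancels under XOR.
byte 0: ab XOR b8 = 13
byte 1: a8 XOR 3e = 96
byte 2: a0 XOR 50 = f0
byte 3: 15 XOR fb = ee
byte 4: 24 XOR 5f = 7b
byte 5: 2c XOR e3 = cf
byte 6: 57 XOR 99 = ce
byte 7: 86 XOR 2d = ab
byte 8: c4 XOR b2 = 76
byte 9: f3 XOR 46 = b5
byte 10: 2b XOR 6f = 44

00010011 10010110 11110000 11101110 01111011 11001111 11001110 10101011 01110110 10110101 01000100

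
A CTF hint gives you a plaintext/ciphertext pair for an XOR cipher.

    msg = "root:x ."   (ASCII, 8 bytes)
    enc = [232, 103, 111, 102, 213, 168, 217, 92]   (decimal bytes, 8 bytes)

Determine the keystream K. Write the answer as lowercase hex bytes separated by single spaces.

Since enc = msg ⊕ K, XORing both sides with msg gives K = msg ⊕ enc.
72 xor e8 = 9a
6f xor 67 = 08
6f xor 6f = 00
74 xor 66 = 12
3a xor d5 = ef
78 xor a8 = d0
20 xor d9 = f9
2e xor 5c = 72

9a 08 00 12 ef d0 f9 72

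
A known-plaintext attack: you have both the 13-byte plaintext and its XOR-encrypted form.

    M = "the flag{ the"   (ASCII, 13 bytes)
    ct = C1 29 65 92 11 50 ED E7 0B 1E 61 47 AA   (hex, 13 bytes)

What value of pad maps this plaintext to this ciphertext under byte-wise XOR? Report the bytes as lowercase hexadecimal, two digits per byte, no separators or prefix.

b54100b2773c8c80703e152fcf

Since ct = M ⊕ pad, XORing both sides with M gives pad = M ⊕ ct.
01110100 ^ 11000001 = 10110101
01101000 ^ 00101001 = 01000001
01100101 ^ 01100101 = 00000000
00100000 ^ 10010010 = 10110010
01100110 ^ 00010001 = 01110111
01101100 ^ 01010000 = 00111100
01100001 ^ 11101101 = 10001100
01100111 ^ 11100111 = 10000000
01111011 ^ 00001011 = 01110000
00100000 ^ 00011110 = 00111110
01110100 ^ 01100001 = 00010101
01101000 ^ 01000111 = 00101111
01100101 ^ 10101010 = 11001111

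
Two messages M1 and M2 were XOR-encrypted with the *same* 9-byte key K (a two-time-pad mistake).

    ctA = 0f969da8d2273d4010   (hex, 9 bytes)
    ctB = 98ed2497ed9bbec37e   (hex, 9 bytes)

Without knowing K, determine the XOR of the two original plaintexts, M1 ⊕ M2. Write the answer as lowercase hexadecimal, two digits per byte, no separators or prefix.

ctA ⊕ ctB = (M1 ⊕ K) ⊕ (M2 ⊕ K) = M1 ⊕ M2 — the shared key cancels under XOR.
0f ⊕ 98 = 97
96 ⊕ ed = 7b
9d ⊕ 24 = b9
a8 ⊕ 97 = 3f
d2 ⊕ ed = 3f
27 ⊕ 9b = bc
3d ⊕ be = 83
40 ⊕ c3 = 83
10 ⊕ 7e = 6e

977bb93f3fbc83836e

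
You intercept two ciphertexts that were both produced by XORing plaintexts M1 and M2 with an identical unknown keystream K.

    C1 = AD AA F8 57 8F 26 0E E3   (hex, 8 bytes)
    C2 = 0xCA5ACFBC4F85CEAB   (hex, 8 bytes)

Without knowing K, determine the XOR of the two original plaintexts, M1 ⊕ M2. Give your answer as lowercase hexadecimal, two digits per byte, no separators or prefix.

67f037ebc0a3c048

C1 ⊕ C2 = (M1 ⊕ K) ⊕ (M2 ⊕ K) = M1 ⊕ M2 — the shared key cancels under XOR.
ad ⊕ ca = 67
aa ⊕ 5a = f0
f8 ⊕ cf = 37
57 ⊕ bc = eb
8f ⊕ 4f = c0
26 ⊕ 85 = a3
0e ⊕ ce = c0
e3 ⊕ ab = 48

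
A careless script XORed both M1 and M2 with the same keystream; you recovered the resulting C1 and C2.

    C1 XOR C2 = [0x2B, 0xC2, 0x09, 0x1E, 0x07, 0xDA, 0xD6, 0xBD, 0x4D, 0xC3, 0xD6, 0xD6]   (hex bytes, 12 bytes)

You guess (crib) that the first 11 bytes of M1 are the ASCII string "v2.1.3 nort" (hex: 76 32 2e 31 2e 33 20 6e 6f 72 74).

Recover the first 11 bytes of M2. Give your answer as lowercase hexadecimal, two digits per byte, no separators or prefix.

5df0272f29e9f6d322b1a2

Since C1 ⊕ C2 = M1 ⊕ M2, XORing with the guessed M1 bytes yields the corresponding M2 bytes: M2 = (C1 ⊕ C2) ⊕ M1.
byte 0: 2b XOR 76 = 5d
byte 1: c2 XOR 32 = f0
byte 2: 09 XOR 2e = 27
byte 3: 1e XOR 31 = 2f
byte 4: 07 XOR 2e = 29
byte 5: da XOR 33 = e9
byte 6: d6 XOR 20 = f6
byte 7: bd XOR 6e = d3
byte 8: 4d XOR 6f = 22
byte 9: c3 XOR 72 = b1
byte 10: d6 XOR 74 = a2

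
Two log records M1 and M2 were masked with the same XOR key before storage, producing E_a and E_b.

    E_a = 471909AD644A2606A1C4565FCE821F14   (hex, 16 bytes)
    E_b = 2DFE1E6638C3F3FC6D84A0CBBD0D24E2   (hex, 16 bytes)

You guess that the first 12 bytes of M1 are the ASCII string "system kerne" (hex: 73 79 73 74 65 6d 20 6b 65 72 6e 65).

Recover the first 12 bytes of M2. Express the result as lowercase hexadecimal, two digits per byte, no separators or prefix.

199e64bf39e4f591a93298f1

First, E_a ⊕ E_b = (M1 ⊕ K) ⊕ (M2 ⊕ K) = M1 ⊕ M2, so the key drops out. Then M2 = (M1 ⊕ M2) ⊕ M1 over the first 12 bytes.
byte 0: (47 xor 2d) xor 73 = 6a xor 73 = 19
byte 1: (19 xor fe) xor 79 = e7 xor 79 = 9e
byte 2: (09 xor 1e) xor 73 = 17 xor 73 = 64
byte 3: (ad xor 66) xor 74 = cb xor 74 = bf
byte 4: (64 xor 38) xor 65 = 5c xor 65 = 39
byte 5: (4a xor c3) xor 6d = 89 xor 6d = e4
byte 6: (26 xor f3) xor 20 = d5 xor 20 = f5
byte 7: (06 xor fc) xor 6b = fa xor 6b = 91
byte 8: (a1 xor 6d) xor 65 = cc xor 65 = a9
byte 9: (c4 xor 84) xor 72 = 40 xor 72 = 32
byte 10: (56 xor a0) xor 6e = f6 xor 6e = 98
byte 11: (5f xor cb) xor 65 = 94 xor 65 = f1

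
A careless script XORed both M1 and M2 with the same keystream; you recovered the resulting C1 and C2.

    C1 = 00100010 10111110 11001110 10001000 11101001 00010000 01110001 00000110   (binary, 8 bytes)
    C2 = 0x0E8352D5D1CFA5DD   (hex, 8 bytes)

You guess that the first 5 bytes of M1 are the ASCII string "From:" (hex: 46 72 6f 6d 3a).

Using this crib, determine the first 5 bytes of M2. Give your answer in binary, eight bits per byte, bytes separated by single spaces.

First, C1 ⊕ C2 = (M1 ⊕ K) ⊕ (M2 ⊕ K) = M1 ⊕ M2, so the key drops out. Then M2 = (M1 ⊕ M2) ⊕ M1 over the first 5 bytes.
byte 0: (22 ^ 0e) ^ 46 = 2c ^ 46 = 6a
byte 1: (be ^ 83) ^ 72 = 3d ^ 72 = 4f
byte 2: (ce ^ 52) ^ 6f = 9c ^ 6f = f3
byte 3: (88 ^ d5) ^ 6d = 5d ^ 6d = 30
byte 4: (e9 ^ d1) ^ 3a = 38 ^ 3a = 02

01101010 01001111 11110011 00110000 00000010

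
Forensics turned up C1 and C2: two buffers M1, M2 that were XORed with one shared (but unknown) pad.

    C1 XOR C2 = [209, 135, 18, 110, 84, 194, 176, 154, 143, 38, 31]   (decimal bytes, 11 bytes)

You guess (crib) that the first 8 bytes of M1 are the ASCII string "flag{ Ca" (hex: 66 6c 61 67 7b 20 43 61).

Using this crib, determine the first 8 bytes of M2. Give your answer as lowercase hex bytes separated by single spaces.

b7 eb 73 09 2f e2 f3 fb

Since C1 ⊕ C2 = M1 ⊕ M2, XORing with the guessed M1 bytes yields the corresponding M2 bytes: M2 = (C1 ⊕ C2) ⊕ M1.
byte 0: d1 ^ 66 = b7
byte 1: 87 ^ 6c = eb
byte 2: 12 ^ 61 = 73
byte 3: 6e ^ 67 = 09
byte 4: 54 ^ 7b = 2f
byte 5: c2 ^ 20 = e2
byte 6: b0 ^ 43 = f3
byte 7: 9a ^ 61 = fb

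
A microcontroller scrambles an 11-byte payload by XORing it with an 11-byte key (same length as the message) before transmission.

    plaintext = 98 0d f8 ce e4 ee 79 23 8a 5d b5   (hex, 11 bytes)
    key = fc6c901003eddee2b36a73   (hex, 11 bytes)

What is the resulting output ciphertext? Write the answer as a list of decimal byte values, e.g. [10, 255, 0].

[100, 97, 104, 222, 231, 3, 167, 193, 57, 55, 198]

byte 0: 98 ^ fc = 64
byte 1: 0d ^ 6c = 61
byte 2: f8 ^ 90 = 68
byte 3: ce ^ 10 = de
byte 4: e4 ^ 03 = e7
byte 5: ee ^ ed = 03
byte 6: 79 ^ de = a7
byte 7: 23 ^ e2 = c1
byte 8: 8a ^ b3 = 39
byte 9: 5d ^ 6a = 37
byte 10: b5 ^ 73 = c6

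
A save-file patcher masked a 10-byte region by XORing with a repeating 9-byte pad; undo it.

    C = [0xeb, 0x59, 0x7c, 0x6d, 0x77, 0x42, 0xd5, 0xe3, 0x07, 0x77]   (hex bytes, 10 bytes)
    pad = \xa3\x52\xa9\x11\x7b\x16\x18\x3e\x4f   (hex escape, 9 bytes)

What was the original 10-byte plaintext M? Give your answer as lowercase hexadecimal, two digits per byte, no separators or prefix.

The 9-byte key repeats, so the effective keystream is a3 52 a9 11 7b 16 18 3e 4f a3.
byte 0: eb ^ a3 = 48
byte 1: 59 ^ 52 = 0b
byte 2: 7c ^ a9 = d5
byte 3: 6d ^ 11 = 7c
byte 4: 77 ^ 7b = 0c
byte 5: 42 ^ 16 = 54
byte 6: d5 ^ 18 = cd
byte 7: e3 ^ 3e = dd
byte 8: 07 ^ 4f = 48
byte 9: 77 ^ a3 = d4

480bd57c0c54cddd48d4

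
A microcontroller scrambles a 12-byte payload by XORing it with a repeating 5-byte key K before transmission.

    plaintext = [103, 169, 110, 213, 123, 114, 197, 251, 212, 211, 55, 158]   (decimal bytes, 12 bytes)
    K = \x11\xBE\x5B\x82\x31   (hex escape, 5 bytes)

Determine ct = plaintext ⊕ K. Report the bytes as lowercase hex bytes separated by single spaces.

76 17 35 57 4a 63 7b a0 56 e2 26 20

The 5-byte key repeats, so the effective keystream is 11 be 5b 82 31 11 be 5b 82 31 11 be.
byte 0: 67 xor 11 = 76
byte 1: a9 xor be = 17
byte 2: 6e xor 5b = 35
byte 3: d5 xor 82 = 57
byte 4: 7b xor 31 = 4a
byte 5: 72 xor 11 = 63
byte 6: c5 xor be = 7b
byte 7: fb xor 5b = a0
byte 8: d4 xor 82 = 56
byte 9: d3 xor 31 = e2
byte 10: 37 xor 11 = 26
byte 11: 9e xor be = 20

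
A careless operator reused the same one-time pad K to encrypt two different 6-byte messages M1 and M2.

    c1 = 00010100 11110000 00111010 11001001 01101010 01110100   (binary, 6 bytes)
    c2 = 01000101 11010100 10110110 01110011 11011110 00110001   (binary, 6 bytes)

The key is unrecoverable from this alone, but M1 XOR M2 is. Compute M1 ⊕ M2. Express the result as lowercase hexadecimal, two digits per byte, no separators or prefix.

51248cbab445

c1 ⊕ c2 = (M1 ⊕ K) ⊕ (M2 ⊕ K) = M1 ⊕ M2 — the shared key cancels under XOR.
byte 0: 00010100 ⊕ 01000101 = 01010001
byte 1: 11110000 ⊕ 11010100 = 00100100
byte 2: 00111010 ⊕ 10110110 = 10001100
byte 3: 11001001 ⊕ 01110011 = 10111010
byte 4: 01101010 ⊕ 11011110 = 10110100
byte 5: 01110100 ⊕ 00110001 = 01000101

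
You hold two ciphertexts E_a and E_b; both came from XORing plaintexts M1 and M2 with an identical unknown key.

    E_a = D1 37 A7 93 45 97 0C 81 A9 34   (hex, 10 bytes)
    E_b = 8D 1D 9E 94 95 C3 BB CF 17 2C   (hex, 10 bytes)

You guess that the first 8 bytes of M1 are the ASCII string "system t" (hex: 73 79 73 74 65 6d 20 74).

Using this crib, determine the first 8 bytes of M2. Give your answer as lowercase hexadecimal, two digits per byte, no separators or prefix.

First, E_a ⊕ E_b = (M1 ⊕ K) ⊕ (M2 ⊕ K) = M1 ⊕ M2, so the key drops out. Then M2 = (M1 ⊕ M2) ⊕ M1 over the first 8 bytes.
byte 0: (d1 ⊕ 8d) ⊕ 73 = 5c ⊕ 73 = 2f
byte 1: (37 ⊕ 1d) ⊕ 79 = 2a ⊕ 79 = 53
byte 2: (a7 ⊕ 9e) ⊕ 73 = 39 ⊕ 73 = 4a
byte 3: (93 ⊕ 94) ⊕ 74 = 07 ⊕ 74 = 73
byte 4: (45 ⊕ 95) ⊕ 65 = d0 ⊕ 65 = b5
byte 5: (97 ⊕ c3) ⊕ 6d = 54 ⊕ 6d = 39
byte 6: (0c ⊕ bb) ⊕ 20 = b7 ⊕ 20 = 97
byte 7: (81 ⊕ cf) ⊕ 74 = 4e ⊕ 74 = 3a

2f534a73b539973a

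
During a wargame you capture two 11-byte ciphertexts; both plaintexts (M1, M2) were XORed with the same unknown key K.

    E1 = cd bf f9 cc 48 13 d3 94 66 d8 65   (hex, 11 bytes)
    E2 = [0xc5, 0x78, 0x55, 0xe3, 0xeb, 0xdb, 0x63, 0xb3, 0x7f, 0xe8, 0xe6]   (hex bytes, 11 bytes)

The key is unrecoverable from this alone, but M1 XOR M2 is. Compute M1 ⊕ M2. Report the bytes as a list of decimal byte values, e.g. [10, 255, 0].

[8, 199, 172, 47, 163, 200, 176, 39, 25, 48, 131]

E1 ⊕ E2 = (M1 ⊕ K) ⊕ (M2 ⊕ K) = M1 ⊕ M2 — the shared key cancels under XOR.
cd ⊕ c5 = 08
bf ⊕ 78 = c7
f9 ⊕ 55 = ac
cc ⊕ e3 = 2f
48 ⊕ eb = a3
13 ⊕ db = c8
d3 ⊕ 63 = b0
94 ⊕ b3 = 27
66 ⊕ 7f = 19
d8 ⊕ e8 = 30
65 ⊕ e6 = 83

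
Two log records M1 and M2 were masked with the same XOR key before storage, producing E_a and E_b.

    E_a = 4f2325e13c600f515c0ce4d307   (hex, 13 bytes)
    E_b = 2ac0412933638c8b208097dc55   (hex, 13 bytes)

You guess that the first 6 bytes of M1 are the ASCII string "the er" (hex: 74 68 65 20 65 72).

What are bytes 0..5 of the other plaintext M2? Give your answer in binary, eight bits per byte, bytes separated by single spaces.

00010001 10001011 00000001 11101000 01101010 01110001

First, E_a ⊕ E_b = (M1 ⊕ K) ⊕ (M2 ⊕ K) = M1 ⊕ M2, so the key drops out. Then M2 = (M1 ⊕ M2) ⊕ M1 over the first 6 bytes.
byte 0: (4f ⊕ 2a) ⊕ 74 = 65 ⊕ 74 = 11
byte 1: (23 ⊕ c0) ⊕ 68 = e3 ⊕ 68 = 8b
byte 2: (25 ⊕ 41) ⊕ 65 = 64 ⊕ 65 = 01
byte 3: (e1 ⊕ 29) ⊕ 20 = c8 ⊕ 20 = e8
byte 4: (3c ⊕ 33) ⊕ 65 = 0f ⊕ 65 = 6a
byte 5: (60 ⊕ 63) ⊕ 72 = 03 ⊕ 72 = 71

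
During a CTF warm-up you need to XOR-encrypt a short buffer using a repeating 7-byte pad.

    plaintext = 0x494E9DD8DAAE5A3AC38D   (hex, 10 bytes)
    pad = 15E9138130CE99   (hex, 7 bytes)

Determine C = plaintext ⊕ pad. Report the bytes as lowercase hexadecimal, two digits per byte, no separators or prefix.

The 7-byte key repeats, so the effective keystream is 15 e9 13 81 30 ce 99 15 e9 13.
byte 0: 49 xor 15 = 5c
byte 1: 4e xor e9 = a7
byte 2: 9d xor 13 = 8e
byte 3: d8 xor 81 = 59
byte 4: da xor 30 = ea
byte 5: ae xor ce = 60
byte 6: 5a xor 99 = c3
byte 7: 3a xor 15 = 2f
byte 8: c3 xor e9 = 2a
byte 9: 8d xor 13 = 9e

5ca78e59ea60c32f2a9e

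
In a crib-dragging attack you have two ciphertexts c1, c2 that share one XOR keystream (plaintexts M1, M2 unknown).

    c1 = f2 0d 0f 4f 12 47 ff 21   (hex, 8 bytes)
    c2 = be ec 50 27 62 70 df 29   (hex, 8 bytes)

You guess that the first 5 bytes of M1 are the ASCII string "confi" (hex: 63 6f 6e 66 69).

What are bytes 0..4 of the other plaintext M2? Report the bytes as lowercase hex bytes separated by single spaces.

First, c1 ⊕ c2 = (M1 ⊕ K) ⊕ (M2 ⊕ K) = M1 ⊕ M2, so the key drops out. Then M2 = (M1 ⊕ M2) ⊕ M1 over the first 5 bytes.
byte 0: (f2 ⊕ be) ⊕ 63 = 4c ⊕ 63 = 2f
byte 1: (0d ⊕ ec) ⊕ 6f = e1 ⊕ 6f = 8e
byte 2: (0f ⊕ 50) ⊕ 6e = 5f ⊕ 6e = 31
byte 3: (4f ⊕ 27) ⊕ 66 = 68 ⊕ 66 = 0e
byte 4: (12 ⊕ 62) ⊕ 69 = 70 ⊕ 69 = 19

2f 8e 31 0e 19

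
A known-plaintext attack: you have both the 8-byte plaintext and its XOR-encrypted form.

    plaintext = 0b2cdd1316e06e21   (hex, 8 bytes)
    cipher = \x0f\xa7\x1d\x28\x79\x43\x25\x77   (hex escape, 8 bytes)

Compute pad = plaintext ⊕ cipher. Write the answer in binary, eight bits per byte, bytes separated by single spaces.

Since cipher = plaintext ⊕ pad, XORing both sides with plaintext gives pad = plaintext ⊕ cipher.
byte 0: 00001011 XOR 00001111 = 00000100
byte 1: 00101100 XOR 10100111 = 10001011
byte 2: 11011101 XOR 00011101 = 11000000
byte 3: 00010011 XOR 00101000 = 00111011
byte 4: 00010110 XOR 01111001 = 01101111
byte 5: 11100000 XOR 01000011 = 10100011
byte 6: 01101110 XOR 00100101 = 01001011
byte 7: 00100001 XOR 01110111 = 01010110

00000100 10001011 11000000 00111011 01101111 10100011 01001011 01010110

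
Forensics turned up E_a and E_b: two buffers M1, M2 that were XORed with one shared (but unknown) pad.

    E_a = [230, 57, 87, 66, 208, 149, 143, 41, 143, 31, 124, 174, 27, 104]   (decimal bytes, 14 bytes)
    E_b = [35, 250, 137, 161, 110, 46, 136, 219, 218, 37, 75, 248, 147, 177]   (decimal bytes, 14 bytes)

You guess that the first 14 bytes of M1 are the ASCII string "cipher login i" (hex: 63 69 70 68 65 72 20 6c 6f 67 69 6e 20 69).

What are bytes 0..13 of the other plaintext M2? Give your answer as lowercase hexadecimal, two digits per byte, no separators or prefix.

a6aaae8bdbc9279e3a5d5e38a8b0

First, E_a ⊕ E_b = (M1 ⊕ K) ⊕ (M2 ⊕ K) = M1 ⊕ M2, so the key drops out. Then M2 = (M1 ⊕ M2) ⊕ M1 over the first 14 bytes.
byte 0: (e6 ^ 23) ^ 63 = c5 ^ 63 = a6
byte 1: (39 ^ fa) ^ 69 = c3 ^ 69 = aa
byte 2: (57 ^ 89) ^ 70 = de ^ 70 = ae
byte 3: (42 ^ a1) ^ 68 = e3 ^ 68 = 8b
byte 4: (d0 ^ 6e) ^ 65 = be ^ 65 = db
byte 5: (95 ^ 2e) ^ 72 = bb ^ 72 = c9
byte 6: (8f ^ 88) ^ 20 = 07 ^ 20 = 27
byte 7: (29 ^ db) ^ 6c = f2 ^ 6c = 9e
byte 8: (8f ^ da) ^ 6f = 55 ^ 6f = 3a
byte 9: (1f ^ 25) ^ 67 = 3a ^ 67 = 5d
byte 10: (7c ^ 4b) ^ 69 = 37 ^ 69 = 5e
byte 11: (ae ^ f8) ^ 6e = 56 ^ 6e = 38
byte 12: (1b ^ 93) ^ 20 = 88 ^ 20 = a8
byte 13: (68 ^ b1) ^ 69 = d9 ^ 69 = b0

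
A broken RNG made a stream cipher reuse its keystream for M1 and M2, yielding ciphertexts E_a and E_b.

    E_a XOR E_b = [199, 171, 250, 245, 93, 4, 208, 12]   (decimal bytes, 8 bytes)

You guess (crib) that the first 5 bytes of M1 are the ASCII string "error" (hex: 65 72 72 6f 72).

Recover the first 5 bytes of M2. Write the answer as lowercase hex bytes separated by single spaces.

a2 d9 88 9a 2f

Since E_a ⊕ E_b = M1 ⊕ M2, XORing with the guessed M1 bytes yields the corresponding M2 bytes: M2 = (E_a ⊕ E_b) ⊕ M1.
byte 0: 11000111 ^ 01100101 = 10100010
byte 1: 10101011 ^ 01110010 = 11011001
byte 2: 11111010 ^ 01110010 = 10001000
byte 3: 11110101 ^ 01101111 = 10011010
byte 4: 01011101 ^ 01110010 = 00101111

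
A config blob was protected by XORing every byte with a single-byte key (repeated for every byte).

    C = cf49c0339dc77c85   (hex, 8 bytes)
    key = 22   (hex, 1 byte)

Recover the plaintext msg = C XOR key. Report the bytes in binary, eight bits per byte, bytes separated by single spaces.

11101101 01101011 11100010 00010001 10111111 11100101 01011110 10100111

The 1-byte key repeats, so the effective keystream is 22 22 22 22 22 22 22 22.
byte 0: 11001111 ⊕ 00100010 = 11101101
byte 1: 01001001 ⊕ 00100010 = 01101011
byte 2: 11000000 ⊕ 00100010 = 11100010
byte 3: 00110011 ⊕ 00100010 = 00010001
byte 4: 10011101 ⊕ 00100010 = 10111111
byte 5: 11000111 ⊕ 00100010 = 11100101
byte 6: 01111100 ⊕ 00100010 = 01011110
byte 7: 10000101 ⊕ 00100010 = 10100111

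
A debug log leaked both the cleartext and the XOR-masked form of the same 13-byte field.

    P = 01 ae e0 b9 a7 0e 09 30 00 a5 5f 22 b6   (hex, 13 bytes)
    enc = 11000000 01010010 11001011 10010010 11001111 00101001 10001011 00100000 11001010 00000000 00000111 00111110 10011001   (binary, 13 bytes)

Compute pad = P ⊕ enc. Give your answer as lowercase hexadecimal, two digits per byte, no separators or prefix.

Since enc = P ⊕ pad, XORing both sides with P gives pad = P ⊕ enc.
01 ⊕ c0 = c1
ae ⊕ 52 = fc
e0 ⊕ cb = 2b
b9 ⊕ 92 = 2b
a7 ⊕ cf = 68
0e ⊕ 29 = 27
09 ⊕ 8b = 82
30 ⊕ 20 = 10
00 ⊕ ca = ca
a5 ⊕ 00 = a5
5f ⊕ 07 = 58
22 ⊕ 3e = 1c
b6 ⊕ 99 = 2f

c1fc2b2b68278210caa5581c2f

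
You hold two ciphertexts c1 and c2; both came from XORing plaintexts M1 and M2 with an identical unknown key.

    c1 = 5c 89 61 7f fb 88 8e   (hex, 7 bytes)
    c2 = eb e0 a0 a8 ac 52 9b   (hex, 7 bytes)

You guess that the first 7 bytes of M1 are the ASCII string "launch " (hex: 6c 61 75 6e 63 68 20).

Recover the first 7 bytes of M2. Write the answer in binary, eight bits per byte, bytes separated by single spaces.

First, c1 ⊕ c2 = (M1 ⊕ K) ⊕ (M2 ⊕ K) = M1 ⊕ M2, so the key drops out. Then M2 = (M1 ⊕ M2) ⊕ M1 over the first 7 bytes.
byte 0: (5c ^ eb) ^ 6c = b7 ^ 6c = db
byte 1: (89 ^ e0) ^ 61 = 69 ^ 61 = 08
byte 2: (61 ^ a0) ^ 75 = c1 ^ 75 = b4
byte 3: (7f ^ a8) ^ 6e = d7 ^ 6e = b9
byte 4: (fb ^ ac) ^ 63 = 57 ^ 63 = 34
byte 5: (88 ^ 52) ^ 68 = da ^ 68 = b2
byte 6: (8e ^ 9b) ^ 20 = 15 ^ 20 = 35

11011011 00001000 10110100 10111001 00110100 10110010 00110101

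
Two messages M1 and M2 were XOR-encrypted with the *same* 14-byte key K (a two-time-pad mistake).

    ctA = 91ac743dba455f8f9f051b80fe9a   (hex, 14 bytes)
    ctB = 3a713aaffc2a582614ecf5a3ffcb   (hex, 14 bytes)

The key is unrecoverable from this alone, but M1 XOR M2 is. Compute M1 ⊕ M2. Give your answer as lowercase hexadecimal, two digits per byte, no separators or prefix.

ctA ⊕ ctB = (M1 ⊕ K) ⊕ (M2 ⊕ K) = M1 ⊕ M2 — the shared key cancels under XOR.
byte 0: 10010001 ⊕ 00111010 = 10101011
byte 1: 10101100 ⊕ 01110001 = 11011101
byte 2: 01110100 ⊕ 00111010 = 01001110
byte 3: 00111101 ⊕ 10101111 = 10010010
byte 4: 10111010 ⊕ 11111100 = 01000110
byte 5: 01000101 ⊕ 00101010 = 01101111
byte 6: 01011111 ⊕ 01011000 = 00000111
byte 7: 10001111 ⊕ 00100110 = 10101001
byte 8: 10011111 ⊕ 00010100 = 10001011
byte 9: 00000101 ⊕ 11101100 = 11101001
byte 10: 00011011 ⊕ 11110101 = 11101110
byte 11: 10000000 ⊕ 10100011 = 00100011
byte 12: 11111110 ⊕ 11111111 = 00000001
byte 13: 10011010 ⊕ 11001011 = 01010001

abdd4e92466f07a98be9ee230151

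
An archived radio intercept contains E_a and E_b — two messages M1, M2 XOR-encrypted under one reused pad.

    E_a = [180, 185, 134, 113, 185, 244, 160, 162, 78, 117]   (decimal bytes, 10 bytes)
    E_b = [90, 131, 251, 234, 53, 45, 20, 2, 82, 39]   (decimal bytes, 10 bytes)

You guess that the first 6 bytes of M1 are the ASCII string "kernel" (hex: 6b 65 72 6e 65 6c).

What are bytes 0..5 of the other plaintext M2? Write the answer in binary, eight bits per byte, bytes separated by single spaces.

10000101 01011111 00001111 11110101 11101001 10110101

First, E_a ⊕ E_b = (M1 ⊕ K) ⊕ (M2 ⊕ K) = M1 ⊕ M2, so the key drops out. Then M2 = (M1 ⊕ M2) ⊕ M1 over the first 6 bytes.
byte 0: (b4 xor 5a) xor 6b = ee xor 6b = 85
byte 1: (b9 xor 83) xor 65 = 3a xor 65 = 5f
byte 2: (86 xor fb) xor 72 = 7d xor 72 = 0f
byte 3: (71 xor ea) xor 6e = 9b xor 6e = f5
byte 4: (b9 xor 35) xor 65 = 8c xor 65 = e9
byte 5: (f4 xor 2d) xor 6c = d9 xor 6c = b5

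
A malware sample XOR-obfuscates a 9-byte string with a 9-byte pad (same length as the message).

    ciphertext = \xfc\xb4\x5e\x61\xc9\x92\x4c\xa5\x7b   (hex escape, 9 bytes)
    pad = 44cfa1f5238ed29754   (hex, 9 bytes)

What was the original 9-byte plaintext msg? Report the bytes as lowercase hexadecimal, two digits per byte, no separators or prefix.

252 ^  68 = 184
180 ^ 207 = 123
 94 ^ 161 = 255
 97 ^ 245 = 148
201 ^  35 = 234
146 ^ 142 =  28
 76 ^ 210 = 158
165 ^ 151 =  50
123 ^  84 =  47

b87bff94ea1c9e322f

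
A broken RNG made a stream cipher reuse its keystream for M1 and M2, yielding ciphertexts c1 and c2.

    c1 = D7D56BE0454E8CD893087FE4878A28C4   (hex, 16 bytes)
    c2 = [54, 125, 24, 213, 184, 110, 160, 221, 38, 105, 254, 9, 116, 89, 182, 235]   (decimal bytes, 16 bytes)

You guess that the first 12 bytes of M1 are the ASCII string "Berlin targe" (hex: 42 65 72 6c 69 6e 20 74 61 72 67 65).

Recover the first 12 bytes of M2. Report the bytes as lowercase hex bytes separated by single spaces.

a3 cd 01 59 94 4e 0c 71 d4 13 e6 88

First, c1 ⊕ c2 = (M1 ⊕ K) ⊕ (M2 ⊕ K) = M1 ⊕ M2, so the key drops out. Then M2 = (M1 ⊕ M2) ⊕ M1 over the first 12 bytes.
byte 0: (d7 ⊕ 36) ⊕ 42 = e1 ⊕ 42 = a3
byte 1: (d5 ⊕ 7d) ⊕ 65 = a8 ⊕ 65 = cd
byte 2: (6b ⊕ 18) ⊕ 72 = 73 ⊕ 72 = 01
byte 3: (e0 ⊕ d5) ⊕ 6c = 35 ⊕ 6c = 59
byte 4: (45 ⊕ b8) ⊕ 69 = fd ⊕ 69 = 94
byte 5: (4e ⊕ 6e) ⊕ 6e = 20 ⊕ 6e = 4e
byte 6: (8c ⊕ a0) ⊕ 20 = 2c ⊕ 20 = 0c
byte 7: (d8 ⊕ dd) ⊕ 74 = 05 ⊕ 74 = 71
byte 8: (93 ⊕ 26) ⊕ 61 = b5 ⊕ 61 = d4
byte 9: (08 ⊕ 69) ⊕ 72 = 61 ⊕ 72 = 13
byte 10: (7f ⊕ fe) ⊕ 67 = 81 ⊕ 67 = e6
byte 11: (e4 ⊕ 09) ⊕ 65 = ed ⊕ 65 = 88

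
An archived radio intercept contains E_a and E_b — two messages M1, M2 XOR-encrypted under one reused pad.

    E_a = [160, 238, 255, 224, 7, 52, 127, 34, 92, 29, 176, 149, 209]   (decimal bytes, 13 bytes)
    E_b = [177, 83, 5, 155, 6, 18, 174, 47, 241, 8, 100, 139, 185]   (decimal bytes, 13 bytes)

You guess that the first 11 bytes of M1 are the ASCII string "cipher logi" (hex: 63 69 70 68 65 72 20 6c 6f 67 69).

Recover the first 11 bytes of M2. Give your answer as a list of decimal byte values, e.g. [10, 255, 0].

First, E_a ⊕ E_b = (M1 ⊕ K) ⊕ (M2 ⊕ K) = M1 ⊕ M2, so the key drops out. Then M2 = (M1 ⊕ M2) ⊕ M1 over the first 11 bytes.
byte 0: (a0 ⊕ b1) ⊕ 63 = 11 ⊕ 63 = 72
byte 1: (ee ⊕ 53) ⊕ 69 = bd ⊕ 69 = d4
byte 2: (ff ⊕ 05) ⊕ 70 = fa ⊕ 70 = 8a
byte 3: (e0 ⊕ 9b) ⊕ 68 = 7b ⊕ 68 = 13
byte 4: (07 ⊕ 06) ⊕ 65 = 01 ⊕ 65 = 64
byte 5: (34 ⊕ 12) ⊕ 72 = 26 ⊕ 72 = 54
byte 6: (7f ⊕ ae) ⊕ 20 = d1 ⊕ 20 = f1
byte 7: (22 ⊕ 2f) ⊕ 6c = 0d ⊕ 6c = 61
byte 8: (5c ⊕ f1) ⊕ 6f = ad ⊕ 6f = c2
byte 9: (1d ⊕ 08) ⊕ 67 = 15 ⊕ 67 = 72
byte 10: (b0 ⊕ 64) ⊕ 69 = d4 ⊕ 69 = bd

[114, 212, 138, 19, 100, 84, 241, 97, 194, 114, 189]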